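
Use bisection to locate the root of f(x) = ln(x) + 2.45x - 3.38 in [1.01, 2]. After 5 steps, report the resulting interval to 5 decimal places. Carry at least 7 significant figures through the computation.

f(1.010000) = -0.895550, f(2.000000) = 2.213147 (opposite signs)
step 1: m = 1.505000, f(m) = 0.716043 > 0 → root in [1.010000, 1.505000]
step 2: m = 1.257500, f(m) = -0.069999 < 0 → root in [1.257500, 1.505000]
step 3: m = 1.381250, f(m) = 0.327051 > 0 → root in [1.257500, 1.381250]
step 4: m = 1.319375, f(m) = 0.129627 > 0 → root in [1.257500, 1.319375]
step 5: m = 1.288437, f(m) = 0.030102 > 0 → root in [1.257500, 1.288437]

[1.25750, 1.28844]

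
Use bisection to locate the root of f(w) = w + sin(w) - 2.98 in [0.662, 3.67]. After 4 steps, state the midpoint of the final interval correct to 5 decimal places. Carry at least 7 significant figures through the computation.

f(0.662000) = -1.703304, f(3.670000) = 0.185841 (opposite signs)
step 1: m = 2.166000, f(m) = 0.014034 > 0 → root in [0.662000, 2.166000]
step 2: m = 1.414000, f(m) = -0.578267 < 0 → root in [1.414000, 2.166000]
step 3: m = 1.790000, f(m) = -0.213929 < 0 → root in [1.790000, 2.166000]
step 4: m = 1.978000, f(m) = -0.083768 < 0 → root in [1.978000, 2.166000]
Midpoint of [1.978000, 2.166000] = 2.072000

2.07200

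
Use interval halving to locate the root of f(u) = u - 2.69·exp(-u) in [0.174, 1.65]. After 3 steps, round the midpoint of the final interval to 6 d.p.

1.004250

f(0.174000) = -2.086399, f(1.650000) = 1.133386 (opposite signs)
step 1: m = 0.912000, f(m) = -0.168627 < 0 → root in [0.912000, 1.650000]
step 2: m = 1.281000, f(m) = 0.533827 > 0 → root in [0.912000, 1.281000]
step 3: m = 1.096500, f(m) = 0.197937 > 0 → root in [0.912000, 1.096500]
Midpoint of [0.912000, 1.096500] = 1.004250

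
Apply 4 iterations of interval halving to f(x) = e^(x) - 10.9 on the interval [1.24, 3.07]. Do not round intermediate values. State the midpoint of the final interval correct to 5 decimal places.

f(1.240000) = -7.444387, f(3.070000) = 10.641903 (opposite signs)
step 1: m = 2.155000, f(m) = -2.272110 < 0 → root in [2.155000, 3.070000]
step 2: m = 2.612500, f(m) = 2.733091 > 0 → root in [2.155000, 2.612500]
step 3: m = 2.383750, f(m) = -0.054503 < 0 → root in [2.383750, 2.612500]
step 4: m = 2.498125, f(m) = 1.259673 > 0 → root in [2.383750, 2.498125]
Midpoint of [2.383750, 2.498125] = 2.440937

2.44094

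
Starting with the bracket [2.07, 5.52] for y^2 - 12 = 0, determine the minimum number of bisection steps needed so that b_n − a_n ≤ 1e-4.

16

Initial width b − a = 5.52 − 2.07 = 3.450000.
After n steps the width is (b−a)/2^n; need (b−a)/2^n ≤ 1e-4.
So n ≥ log₂(3.450000/1e-4) = log₂(34500.0000) ≈ 15.0743.
Hence n = 16.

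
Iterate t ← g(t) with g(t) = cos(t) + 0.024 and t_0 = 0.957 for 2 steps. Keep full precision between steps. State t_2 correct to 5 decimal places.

t_1 = g(0.957000) = 0.599975
t_2 = g(0.599975) = 0.849350

0.84935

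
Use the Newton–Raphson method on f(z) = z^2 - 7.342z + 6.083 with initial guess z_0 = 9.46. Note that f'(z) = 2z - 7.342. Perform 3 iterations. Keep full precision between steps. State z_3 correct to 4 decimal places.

z_0 = 9.460000: f = 26.119280, f' = 11.578000 → z_1 = 9.460000 - (26.119280)/(11.578000) = 7.204059
z_1 = 7.204059: f = 5.089268, f' = 7.066119 → z_2 = 7.204059 - (5.089268)/(7.066119) = 6.483824
z_2 = 6.483824: f = 0.518739, f' = 5.625648 → z_3 = 6.483824 - (0.518739)/(5.625648) = 6.391615

6.3916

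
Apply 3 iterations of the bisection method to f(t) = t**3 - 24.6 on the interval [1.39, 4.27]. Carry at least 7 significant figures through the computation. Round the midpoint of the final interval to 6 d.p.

3.010000

f(1.390000) = -21.914381, f(4.270000) = 53.254483 (opposite signs)
step 1: m = 2.830000, f(m) = -1.934813 < 0 → root in [2.830000, 4.270000]
step 2: m = 3.550000, f(m) = 20.138875 > 0 → root in [2.830000, 3.550000]
step 3: m = 3.190000, f(m) = 7.861759 > 0 → root in [2.830000, 3.190000]
Midpoint of [2.830000, 3.190000] = 3.010000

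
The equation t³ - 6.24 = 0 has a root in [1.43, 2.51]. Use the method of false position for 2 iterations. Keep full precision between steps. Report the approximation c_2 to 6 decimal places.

1.801053

False-position update: c = (a·f(b) − b·f(a))/(f(b) − f(a)); replace the endpoint whose sign matches f(c).
f(1.430000) = -3.315793, f(2.510000) = 9.573251
step 1: c = 1.707837, f(c) = -1.258737 < 0 → new bracket [1.707837, 2.510000]
step 2: c = 1.801053, f(c) = -0.397759 < 0 → new bracket [1.801053, 2.510000]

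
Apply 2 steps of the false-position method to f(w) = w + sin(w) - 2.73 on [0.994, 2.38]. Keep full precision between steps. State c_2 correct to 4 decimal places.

False-position update: c = (a·f(b) − b·f(a))/(f(b) − f(a)); replace the endpoint whose sign matches f(c).
f(0.994000) = -0.897786, f(2.380000) = 0.340075
step 1: c = 1.999227, f(c) = 0.178846 > 0 → new bracket [0.994000, 1.999227]
step 2: c = 1.832243, f(c) = 0.068260 > 0 → new bracket [0.994000, 1.832243]

1.8322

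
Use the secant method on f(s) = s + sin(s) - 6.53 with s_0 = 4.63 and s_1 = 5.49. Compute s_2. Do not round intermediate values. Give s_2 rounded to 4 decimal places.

f(s_0) = -2.896608, f(s_1) = -1.752592
s_2 = 5.490000 - (-1.752592)·(5.490000 - 4.630000)/(-1.752592 - (-2.896608)) = 6.807489; f(s_2) = 0.778099

6.8075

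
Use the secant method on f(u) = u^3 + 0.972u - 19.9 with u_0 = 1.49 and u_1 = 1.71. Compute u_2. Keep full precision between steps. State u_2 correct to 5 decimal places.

3.23788

Secant update: u_(k+1) = u_k − f(u_k)·(u_k − u_(k-1))/(f(u_k) − f(u_(k-1))).
f(u_0) = -15.143771, f(u_1) = -13.237669
u_2 = 1.710000 - (-13.237669)·(1.710000 - 1.490000)/(-13.237669 - (-15.143771)) = 3.237876; f(u_2) = 17.192587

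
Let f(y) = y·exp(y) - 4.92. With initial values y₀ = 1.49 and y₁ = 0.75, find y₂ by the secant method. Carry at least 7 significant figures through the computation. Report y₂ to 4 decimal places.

f(y_0) = 1.691272, f(y_1) = -3.332250
y_2 = 0.750000 - (-3.332250)·(0.750000 - 1.490000)/(-3.332250 - (1.691272)) = 1.240864; f(y_2) = -0.628349

1.2409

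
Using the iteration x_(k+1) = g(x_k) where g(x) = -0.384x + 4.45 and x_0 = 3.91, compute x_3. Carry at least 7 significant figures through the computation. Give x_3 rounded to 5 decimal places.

3.17598

x_1 = g(3.910000) = 2.948560
x_2 = g(2.948560) = 3.317753
x_3 = g(3.317753) = 3.175983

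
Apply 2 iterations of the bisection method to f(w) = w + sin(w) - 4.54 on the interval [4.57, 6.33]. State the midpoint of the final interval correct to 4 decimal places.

f(4.570000) = -0.959880, f(6.330000) = 1.836798 (opposite signs)
step 1: m = 5.450000, f(m) = 0.169923 > 0 → root in [4.570000, 5.450000]
step 2: m = 5.010000, f(m) = -0.486040 < 0 → root in [5.010000, 5.450000]
Midpoint of [5.010000, 5.450000] = 5.230000

5.2300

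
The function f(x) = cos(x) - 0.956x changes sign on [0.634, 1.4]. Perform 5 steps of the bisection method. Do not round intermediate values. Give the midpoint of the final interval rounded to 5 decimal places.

f(0.634000) = 0.199560, f(1.400000) = -1.168433 (opposite signs)
step 1: m = 1.017000, f(m) = -0.446332 < 0 → root in [0.634000, 1.017000]
step 2: m = 0.825500, f(m) = -0.110988 < 0 → root in [0.634000, 0.825500]
step 3: m = 0.729750, f(m) = 0.047700 > 0 → root in [0.729750, 0.825500]
step 4: m = 0.777625, f(m) = -0.030828 < 0 → root in [0.729750, 0.777625]
step 5: m = 0.753687, f(m) = 0.008645 > 0 → root in [0.753687, 0.777625]
Midpoint of [0.753687, 0.777625] = 0.765656

0.76566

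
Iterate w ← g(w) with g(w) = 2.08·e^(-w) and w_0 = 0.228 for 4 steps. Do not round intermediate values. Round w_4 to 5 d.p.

0.51379

w_1 = g(0.228000) = 1.655938
w_2 = g(1.655938) = 0.397099
w_3 = g(0.397099) = 1.398317
w_4 = g(1.398317) = 0.513786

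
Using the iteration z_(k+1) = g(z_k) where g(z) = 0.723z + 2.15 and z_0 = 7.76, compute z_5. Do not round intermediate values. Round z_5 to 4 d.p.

z_1 = g(7.760000) = 7.760480
z_2 = g(7.760480) = 7.760827
z_3 = g(7.760827) = 7.761078
z_4 = g(7.761078) = 7.761259
z_5 = g(7.761259) = 7.761391

7.7614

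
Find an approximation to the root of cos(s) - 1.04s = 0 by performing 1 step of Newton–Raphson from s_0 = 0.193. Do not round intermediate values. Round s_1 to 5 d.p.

f'(s) = -sin(s) - 1.04
s_0 = 0.193000: f = 0.780713, f' = -1.231804 → s_1 = 0.193000 - (0.780713)/(-1.231804) = 0.826797

0.82680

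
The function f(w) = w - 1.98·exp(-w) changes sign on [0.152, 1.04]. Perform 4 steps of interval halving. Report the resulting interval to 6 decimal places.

[0.818000, 0.873500]

f(0.152000) = -1.548797, f(1.040000) = 0.340160 (opposite signs)
step 1: m = 0.596000, f(m) = -0.495002 < 0 → root in [0.596000, 1.040000]
step 2: m = 0.818000, f(m) = -0.055801 < 0 → root in [0.818000, 1.040000]
step 3: m = 0.929000, f(m) = 0.147002 > 0 → root in [0.818000, 0.929000]
step 4: m = 0.873500, f(m) = 0.046874 > 0 → root in [0.818000, 0.873500]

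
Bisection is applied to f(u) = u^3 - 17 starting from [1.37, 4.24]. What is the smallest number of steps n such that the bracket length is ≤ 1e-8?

Initial width b − a = 4.24 − 1.37 = 2.870000.
After n steps the width is (b−a)/2^n; need (b−a)/2^n ≤ 1e-8.
So n ≥ log₂(2.870000/1e-8) = log₂(287000000.0000) ≈ 28.0965.
Hence n = 29.

29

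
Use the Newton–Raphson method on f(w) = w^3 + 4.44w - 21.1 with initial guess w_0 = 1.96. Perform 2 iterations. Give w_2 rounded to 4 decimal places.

2.2359

f'(w) = 3w^2 + 4.44
w_0 = 1.960000: f = -4.868064, f' = 15.964800 → w_1 = 1.960000 - (-4.868064)/(15.964800) = 2.264925
w_1 = 2.264925: f = 0.575069, f' = 19.829654 → w_2 = 2.264925 - (0.575069)/(19.829654) = 2.235924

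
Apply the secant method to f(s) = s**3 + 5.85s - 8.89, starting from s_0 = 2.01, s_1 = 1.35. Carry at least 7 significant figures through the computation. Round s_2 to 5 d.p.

1.24825

Secant update: s_(k+1) = s_k − f(s_k)·(s_k − s_(k-1))/(f(s_k) − f(s_(k-1))).
f(s_0) = 10.989101, f(s_1) = 1.467875
s_2 = 1.350000 - (1.467875)·(1.350000 - 2.010000)/(1.467875 - (10.989101)) = 1.248249; f(s_2) = 0.357182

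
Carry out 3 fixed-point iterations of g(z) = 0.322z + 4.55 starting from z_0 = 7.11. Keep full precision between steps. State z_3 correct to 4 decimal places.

z_1 = g(7.110000) = 6.839420
z_2 = g(6.839420) = 6.752293
z_3 = g(6.752293) = 6.724238

6.7242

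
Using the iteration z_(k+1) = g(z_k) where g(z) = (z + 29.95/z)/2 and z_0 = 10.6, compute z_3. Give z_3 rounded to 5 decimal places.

z_1 = g(10.600000) = 6.712736
z_2 = g(6.712736) = 5.587202
z_3 = g(5.587202) = 5.473833

5.47383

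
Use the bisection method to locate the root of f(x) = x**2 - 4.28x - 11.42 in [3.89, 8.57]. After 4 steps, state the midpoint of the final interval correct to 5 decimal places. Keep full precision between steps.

f(3.890000) = -12.937100, f(8.570000) = 25.345300 (opposite signs)
step 1: m = 6.230000, f(m) = 0.728500 > 0 → root in [3.890000, 6.230000]
step 2: m = 5.060000, f(m) = -7.473200 < 0 → root in [5.060000, 6.230000]
step 3: m = 5.645000, f(m) = -3.714575 < 0 → root in [5.645000, 6.230000]
step 4: m = 5.937500, f(m) = -1.578594 < 0 → root in [5.937500, 6.230000]
Midpoint of [5.937500, 6.230000] = 6.083750

6.08375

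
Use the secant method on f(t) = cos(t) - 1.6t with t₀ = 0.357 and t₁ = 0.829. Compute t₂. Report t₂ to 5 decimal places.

f(t_0) = 0.365749, f(t_1) = -0.650787
t_2 = 0.829000 - (-0.650787)·(0.829000 - 0.357000)/(-0.650787 - (0.365749)) = 0.526825; f(t_2) = 0.021487

0.52683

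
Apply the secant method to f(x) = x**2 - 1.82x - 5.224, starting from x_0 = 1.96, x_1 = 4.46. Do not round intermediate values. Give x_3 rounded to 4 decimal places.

3.3059

f(x_0) = -4.949600, f(x_1) = 6.550400
x_2 = 4.460000 - (6.550400)·(4.460000 - 1.960000)/(6.550400 - (-4.949600)) = 3.036000; f(x_2) = -1.532224
x_3 = 3.036000 - (-1.532224)·(3.036000 - 4.460000)/(-1.532224 - (6.550400)) = 3.305948; f(x_3) = -0.311534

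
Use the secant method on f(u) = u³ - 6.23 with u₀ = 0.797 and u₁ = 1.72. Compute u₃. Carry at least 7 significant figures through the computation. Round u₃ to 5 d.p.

Secant update: u_(k+1) = u_k − f(u_k)·(u_k − u_(k-1))/(f(u_k) − f(u_(k-1))).
f(u_0) = -5.723738, f(u_1) = -1.141552
u_2 = 1.720000 - (-1.141552)·(1.720000 - 0.797000)/(-1.141552 - (-5.723738)) = 1.949945; f(u_2) = 1.184252
u_3 = 1.949945 - (1.184252)·(1.949945 - 1.720000)/(1.184252 - (-1.141552)) = 1.832862; f(u_3) = -0.072716

1.83286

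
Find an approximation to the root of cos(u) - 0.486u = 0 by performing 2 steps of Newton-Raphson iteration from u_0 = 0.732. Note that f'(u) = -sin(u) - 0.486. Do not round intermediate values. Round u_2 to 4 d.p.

1.0407

Newton update: u ← u − f(u)/f'(u).
u_0 = 0.732000: f = 0.388087, f' = -1.154359 → u_1 = 0.732000 - (0.388087)/(-1.154359) = 1.068193
u_1 = 1.068193: f = -0.037433, f' = -1.362331 → u_2 = 1.068193 - (-0.037433)/(-1.362331) = 1.040716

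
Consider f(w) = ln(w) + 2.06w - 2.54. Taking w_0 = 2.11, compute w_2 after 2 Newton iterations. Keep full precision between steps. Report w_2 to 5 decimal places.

f'(w) = 1/w + 2.06
w_0 = 2.110000: f = 2.553288, f' = 2.533934 → w_1 = 2.110000 - (2.553288)/(2.533934) = 1.102362
w_1 = 1.102362: f = -0.171679, f' = 2.967143 → w_2 = 1.102362 - (-0.171679)/(2.967143) = 1.160222

1.16022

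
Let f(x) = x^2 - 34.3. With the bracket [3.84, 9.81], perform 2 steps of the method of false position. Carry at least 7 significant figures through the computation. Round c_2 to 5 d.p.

f(3.840000) = -19.554400, f(9.810000) = 61.936100
step 1: c = 5.272557, f(c) = -6.500145 < 0 → new bracket [5.272557, 9.810000]
step 2: c = 5.703528, f(c) = -1.769771 < 0 → new bracket [5.703528, 9.810000]

5.70353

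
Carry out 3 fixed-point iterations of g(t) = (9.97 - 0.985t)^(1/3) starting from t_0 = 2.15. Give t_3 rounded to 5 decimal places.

t_1 = g(2.150000) = 1.987611
t_2 = g(1.987611) = 2.001016
t_3 = g(2.001016) = 1.999917

1.99992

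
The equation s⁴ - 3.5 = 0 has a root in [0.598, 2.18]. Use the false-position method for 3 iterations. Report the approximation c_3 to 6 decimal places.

f(0.598000) = -3.372119, f(2.180000) = 19.085306
step 1: c = 0.835547, f(c) = -3.012602 < 0 → new bracket [0.835547, 2.180000]
step 2: c = 1.018836, f(c) = -2.422501 < 0 → new bracket [1.018836, 2.180000]
step 3: c = 1.149622, f(c) = -1.753293 < 0 → new bracket [1.149622, 2.180000]

1.149622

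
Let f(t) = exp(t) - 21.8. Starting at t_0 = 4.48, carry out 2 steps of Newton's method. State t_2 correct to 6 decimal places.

3.251648

Newton update: t ← t − f(t)/f'(t).
f'(t) = exp(t)
t_0 = 4.480000: f = 66.434673, f' = 88.234673 → t_1 = 4.480000 - (66.434673)/(88.234673) = 3.727068
t_1 = 3.727068: f = 19.757101, f' = 41.557101 → t_2 = 3.727068 - (19.757101)/(41.557101) = 3.251648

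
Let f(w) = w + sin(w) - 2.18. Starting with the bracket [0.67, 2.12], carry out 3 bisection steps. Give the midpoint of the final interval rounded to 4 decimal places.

1.3044

f(0.670000) = -0.889014, f(2.120000) = 0.792940 (opposite signs)
step 1: m = 1.395000, f(m) = 0.199588 > 0 → root in [0.670000, 1.395000]
step 2: m = 1.032500, f(m) = -0.288917 < 0 → root in [1.032500, 1.395000]
step 3: m = 1.213750, f(m) = -0.029317 < 0 → root in [1.213750, 1.395000]
Midpoint of [1.213750, 1.395000] = 1.304375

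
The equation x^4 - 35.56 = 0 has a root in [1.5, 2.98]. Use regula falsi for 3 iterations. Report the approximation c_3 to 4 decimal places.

False-position update: c = (a·f(b) − b·f(a))/(f(b) − f(a)); replace the endpoint whose sign matches f(c).
f(1.500000) = -30.497500, f(2.980000) = 43.301504
step 1: c = 2.111611, f(c) = -15.678193 < 0 → new bracket [2.111611, 2.980000]
step 2: c = 2.342449, f(c) = -5.452070 < 0 → new bracket [2.342449, 2.980000]
step 3: c = 2.413746, f(c) = -1.615737 < 0 → new bracket [2.413746, 2.980000]

2.4137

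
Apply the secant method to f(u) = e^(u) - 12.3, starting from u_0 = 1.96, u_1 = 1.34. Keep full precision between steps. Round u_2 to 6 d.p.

2.942969

f(u_0) = -5.200673, f(u_1) = -8.480956
u_2 = 1.340000 - (-8.480956)·(1.340000 - 1.960000)/(-8.480956 - (-5.200673)) = 2.942969; f(u_2) = 6.672092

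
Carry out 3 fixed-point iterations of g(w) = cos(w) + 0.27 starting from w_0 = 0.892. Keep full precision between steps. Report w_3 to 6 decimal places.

0.896854

w_1 = g(0.892000) = 0.897857
w_2 = g(0.897857) = 0.893288
w_3 = g(0.893288) = 0.896854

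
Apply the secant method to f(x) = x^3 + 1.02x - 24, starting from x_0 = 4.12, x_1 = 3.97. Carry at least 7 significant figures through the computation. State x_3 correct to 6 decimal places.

2.874269

f(x_0) = 50.136928, f(x_1) = 42.620173
x_2 = 3.970000 - (42.620173)·(3.970000 - 4.120000)/(42.620173 - (50.136928)) = 3.119497; f(x_2) = 9.538515
x_3 = 3.119497 - (9.538515)·(3.119497 - 3.970000)/(9.538515 - (42.620173)) = 2.874269; f(x_3) = 2.677300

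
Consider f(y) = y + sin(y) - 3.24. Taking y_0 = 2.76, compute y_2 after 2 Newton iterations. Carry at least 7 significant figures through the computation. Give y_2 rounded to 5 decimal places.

Newton update: y ← y − f(y)/f'(y).
f'(y) = 1 + cos(y)
y_0 = 2.760000: f = -0.107601, f' = 0.071927 → y_1 = 2.760000 - (-0.107601)/(0.071927) = 4.255969
y_1 = 4.255969: f = 0.118333, f' = 0.559262 → y_2 = 4.255969 - (0.118333)/(0.559262) = 4.044381

4.04438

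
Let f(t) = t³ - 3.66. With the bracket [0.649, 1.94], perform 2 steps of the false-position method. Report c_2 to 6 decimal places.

1.475848

f(0.649000) = -3.386641, f(1.940000) = 3.641384
step 1: c = 1.271103, f(c) = -1.606277 < 0 → new bracket [1.271103, 1.940000]
step 2: c = 1.475848, f(c) = -0.445415 < 0 → new bracket [1.475848, 1.940000]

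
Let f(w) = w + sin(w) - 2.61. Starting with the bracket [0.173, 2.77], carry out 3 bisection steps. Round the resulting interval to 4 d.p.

[1.4715, 1.7961]

f(0.173000) = -2.264862, f(2.770000) = 0.523100 (opposite signs)
step 1: m = 1.471500, f(m) = -0.143426 < 0 → root in [1.471500, 2.770000]
step 2: m = 2.120750, f(m) = 0.363299 > 0 → root in [1.471500, 2.120750]
step 3: m = 1.796125, f(m) = 0.160846 > 0 → root in [1.471500, 1.796125]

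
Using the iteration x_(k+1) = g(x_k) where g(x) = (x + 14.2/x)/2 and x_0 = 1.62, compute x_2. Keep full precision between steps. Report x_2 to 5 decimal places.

3.96366

x_1 = g(1.620000) = 5.192716
x_2 = g(5.192716) = 3.963658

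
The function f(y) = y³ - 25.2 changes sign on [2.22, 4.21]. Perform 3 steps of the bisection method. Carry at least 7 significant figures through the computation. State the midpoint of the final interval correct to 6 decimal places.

2.841875

f(2.220000) = -14.258952, f(4.210000) = 49.418461 (opposite signs)
step 1: m = 3.215000, f(m) = 8.030963 > 0 → root in [2.220000, 3.215000]
step 2: m = 2.717500, f(m) = -5.131789 < 0 → root in [2.717500, 3.215000]
step 3: m = 2.966250, f(m) = 0.898963 > 0 → root in [2.717500, 2.966250]
Midpoint of [2.717500, 2.966250] = 2.841875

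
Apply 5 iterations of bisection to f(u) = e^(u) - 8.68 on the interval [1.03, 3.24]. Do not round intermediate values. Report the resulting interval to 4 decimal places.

f(1.030000) = -5.878934, f(3.240000) = 16.853722 (opposite signs)
step 1: m = 2.135000, f(m) = -0.222953 < 0 → root in [2.135000, 3.240000]
step 2: m = 2.687500, f(m) = 6.014893 > 0 → root in [2.135000, 2.687500]
step 3: m = 2.411250, f(m) = 2.467887 > 0 → root in [2.135000, 2.411250]
step 4: m = 2.273125, f(m) = 1.029696 > 0 → root in [2.135000, 2.273125]
step 5: m = 2.204063, f(m) = 0.381752 > 0 → root in [2.135000, 2.204063]

[2.1350, 2.2041]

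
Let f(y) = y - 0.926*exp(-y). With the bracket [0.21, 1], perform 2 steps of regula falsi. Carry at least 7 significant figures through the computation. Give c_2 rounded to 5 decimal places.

f(0.210000) = -0.540601, f(1.000000) = 0.659344
step 1: c = 0.565912, f(c) = 0.040090 > 0 → new bracket [0.210000, 0.565912]
step 2: c = 0.541340, f(c) = 0.002438 > 0 → new bracket [0.210000, 0.541340]

0.54134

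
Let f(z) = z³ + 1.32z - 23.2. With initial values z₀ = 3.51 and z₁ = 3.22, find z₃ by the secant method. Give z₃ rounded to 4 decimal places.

2.7160

f(z_0) = 24.676751, f(z_1) = 14.436648
z_2 = 3.220000 - (14.436648)·(3.220000 - 3.510000)/(14.436648 - (24.676751)) = 2.811154; f(z_2) = 2.726105
z_3 = 2.811154 - (2.726105)·(2.811154 - 3.220000)/(2.726105 - (14.436648)) = 2.715978; f(z_3) = 0.419605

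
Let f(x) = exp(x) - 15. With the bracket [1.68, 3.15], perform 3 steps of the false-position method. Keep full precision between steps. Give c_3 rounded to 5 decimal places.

f(1.680000) = -9.634444, f(3.150000) = 8.336065
step 1: c = 2.468104, f(c) = -3.199945 < 0 → new bracket [2.468104, 3.150000]
step 2: c = 2.657254, f(c) = -0.742921 < 0 → new bracket [2.657254, 3.150000]
step 3: c = 2.697574, f(c) = -0.156318 < 0 → new bracket [2.697574, 3.150000]

2.69757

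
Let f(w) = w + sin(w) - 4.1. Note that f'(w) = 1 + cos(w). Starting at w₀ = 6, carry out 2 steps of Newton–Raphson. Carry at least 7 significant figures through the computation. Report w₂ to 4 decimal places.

5.0503

w_0 = 6.000000: f = 1.620585, f' = 1.960170 → w_1 = 6.000000 - (1.620585)/(1.960170) = 5.173243
w_1 = 5.173243: f = 0.177570, f' = 1.444713 → w_2 = 5.173243 - (0.177570)/(1.444713) = 5.050333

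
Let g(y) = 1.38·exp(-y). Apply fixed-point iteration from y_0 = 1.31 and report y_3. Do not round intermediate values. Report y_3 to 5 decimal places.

0.53318

y_1 = g(1.310000) = 0.372352
y_2 = g(0.372352) = 0.950974
y_3 = g(0.950974) = 0.533183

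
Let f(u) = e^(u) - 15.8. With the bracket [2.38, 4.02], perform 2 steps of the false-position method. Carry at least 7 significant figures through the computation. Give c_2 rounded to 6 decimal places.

2.659066

f(2.380000) = -4.995097, f(4.020000) = 39.901106
step 1: c = 2.562464, f(c) = -2.832264 < 0 → new bracket [2.562464, 4.020000]
step 2: c = 2.659066, f(c) = -1.517053 < 0 → new bracket [2.659066, 4.020000]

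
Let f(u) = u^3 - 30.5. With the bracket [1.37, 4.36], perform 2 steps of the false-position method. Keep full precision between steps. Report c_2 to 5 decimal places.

2.87708

f(1.370000) = -27.928647, f(4.360000) = 52.381856
step 1: c = 2.409797, f(c) = -16.506008 < 0 → new bracket [2.409797, 4.360000]
step 2: c = 2.877079, f(c) = -6.684727 < 0 → new bracket [2.877079, 4.360000]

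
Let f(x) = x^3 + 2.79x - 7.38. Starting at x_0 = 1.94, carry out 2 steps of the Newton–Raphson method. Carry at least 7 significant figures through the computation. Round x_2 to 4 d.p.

1.4839

f'(x) = 3x^2 + 2.79
x_0 = 1.940000: f = 5.333984, f' = 14.080800 → x_1 = 1.940000 - (5.333984)/(14.080800) = 1.561187
x_1 = 1.561187: f = 0.780805, f' = 10.101919 → x_2 = 1.561187 - (0.780805)/(10.101919) = 1.483895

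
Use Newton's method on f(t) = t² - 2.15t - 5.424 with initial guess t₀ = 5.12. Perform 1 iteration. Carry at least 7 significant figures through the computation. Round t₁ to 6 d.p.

3.910803

f'(t) = 2t - 2.15
t_0 = 5.120000: f = 9.782400, f' = 8.090000 → t_1 = 5.120000 - (9.782400)/(8.090000) = 3.910803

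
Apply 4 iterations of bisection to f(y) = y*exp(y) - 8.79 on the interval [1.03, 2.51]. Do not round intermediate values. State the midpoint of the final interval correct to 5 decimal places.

f(1.030000) = -5.904902, f(2.510000) = 22.095374 (opposite signs)
step 1: m = 1.770000, f(m) = 1.601410 > 0 → root in [1.030000, 1.770000]
step 2: m = 1.400000, f(m) = -3.112720 < 0 → root in [1.400000, 1.770000]
step 3: m = 1.585000, f(m) = -1.056323 < 0 → root in [1.585000, 1.770000]
step 4: m = 1.677500, f(m) = 0.188246 > 0 → root in [1.585000, 1.677500]
Midpoint of [1.585000, 1.677500] = 1.631250

1.63125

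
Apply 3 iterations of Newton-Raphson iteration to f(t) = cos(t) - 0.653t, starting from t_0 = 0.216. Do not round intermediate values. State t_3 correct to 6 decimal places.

0.923509

f'(t) = -sin(t) - 0.653
t_0 = 0.216000: f = 0.835715, f' = -0.867324 → t_1 = 0.216000 - (0.835715)/(-0.867324) = 1.179555
t_1 = 1.179555: f = -0.388913, f' = -1.577436 → t_2 = 1.179555 - (-0.388913)/(-1.577436) = 0.933007
t_2 = 0.933007: f = -0.013833, f' = -1.456414 → t_3 = 0.933007 - (-0.013833)/(-1.456414) = 0.923509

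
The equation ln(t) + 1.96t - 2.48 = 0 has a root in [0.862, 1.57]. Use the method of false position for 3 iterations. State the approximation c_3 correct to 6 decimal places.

1.180636

f(0.862000) = -0.938980, f(1.570000) = 1.048276
step 1: c = 1.196531, f(c) = 0.044626 > 0 → new bracket [0.862000, 1.196531]
step 2: c = 1.181353, f(c) = 0.002112 > 0 → new bracket [0.862000, 1.181353]
step 3: c = 1.180636, f(c) = 0.000100 > 0 → new bracket [0.862000, 1.180636]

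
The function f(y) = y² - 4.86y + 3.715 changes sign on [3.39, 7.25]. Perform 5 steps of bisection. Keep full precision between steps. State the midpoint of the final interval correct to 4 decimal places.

3.9328

f(3.390000) = -1.268300, f(7.250000) = 21.042500 (opposite signs)
step 1: m = 5.320000, f(m) = 6.162200 > 0 → root in [3.390000, 5.320000]
step 2: m = 4.355000, f(m) = 1.515725 > 0 → root in [3.390000, 4.355000]
step 3: m = 3.872500, f(m) = -0.109094 < 0 → root in [3.872500, 4.355000]
step 4: m = 4.113750, f(m) = 0.645114 > 0 → root in [3.872500, 4.113750]
step 5: m = 3.993125, f(m) = 0.253460 > 0 → root in [3.872500, 3.993125]
Midpoint of [3.872500, 3.993125] = 3.932813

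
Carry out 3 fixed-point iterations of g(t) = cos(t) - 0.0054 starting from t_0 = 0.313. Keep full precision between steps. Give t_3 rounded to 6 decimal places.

0.831325

t_1 = g(0.313000) = 0.946014
t_2 = g(0.946014) = 0.579521
t_3 = g(0.579521) = 0.831325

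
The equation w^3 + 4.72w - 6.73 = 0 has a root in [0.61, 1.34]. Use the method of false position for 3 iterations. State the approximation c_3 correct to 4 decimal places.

1.1242

f(0.610000) = -3.623819, f(1.340000) = 2.000904
step 1: c = 1.080314, f(c) = -0.370104 < 0 → new bracket [1.080314, 1.340000]
step 2: c = 1.120850, f(c) = -0.031458 < 0 → new bracket [1.120850, 1.340000]
step 3: c = 1.124242, f(c) = -0.002624 < 0 → new bracket [1.124242, 1.340000]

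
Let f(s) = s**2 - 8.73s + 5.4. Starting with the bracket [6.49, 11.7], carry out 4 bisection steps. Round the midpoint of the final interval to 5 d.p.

f(6.490000) = -9.137600, f(11.700000) = 40.149000 (opposite signs)
step 1: m = 9.095000, f(m) = 8.719675 > 0 → root in [6.490000, 9.095000]
step 2: m = 7.792500, f(m) = -1.905469 < 0 → root in [7.792500, 9.095000]
step 3: m = 8.443750, f(m) = 2.982977 > 0 → root in [7.792500, 8.443750]
step 4: m = 8.118125, f(m) = 0.432722 > 0 → root in [7.792500, 8.118125]
Midpoint of [7.792500, 8.118125] = 7.955312

7.95531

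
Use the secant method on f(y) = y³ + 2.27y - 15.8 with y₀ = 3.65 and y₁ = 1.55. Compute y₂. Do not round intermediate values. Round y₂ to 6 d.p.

1.911806

Secant update: y_(k+1) = y_k − f(y_k)·(y_k − y_(k-1))/(f(y_k) − f(y_(k-1))).
f(y_0) = 41.112625, f(y_1) = -8.557625
y_2 = 1.550000 - (-8.557625)·(1.550000 - 3.650000)/(-8.557625 - (41.112625)) = 1.911806; f(y_2) = -4.472540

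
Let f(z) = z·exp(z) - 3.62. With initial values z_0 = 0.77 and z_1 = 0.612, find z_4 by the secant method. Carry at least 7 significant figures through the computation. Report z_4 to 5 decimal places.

1.13623

f(z_0) = -1.956980, f(z_1) = -2.491401
z_2 = 0.612000 - (-2.491401)·(0.612000 - 0.770000)/(-2.491401 - (-1.956980)) = 1.348575; f(z_2) = 1.574623
z_3 = 1.348575 - (1.574623)·(1.348575 - 0.612000)/(1.574623 - (-2.491401)) = 1.063327; f(z_3) = -0.540618
z_4 = 1.063327 - (-0.540618)·(1.063327 - 1.348575)/(-0.540618 - (1.574623)) = 1.136231; f(z_4) = -0.080633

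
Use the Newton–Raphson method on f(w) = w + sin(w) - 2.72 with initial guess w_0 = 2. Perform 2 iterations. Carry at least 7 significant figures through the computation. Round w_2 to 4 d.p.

1.7313

f'(w) = 1 + cos(w)
w_0 = 2.000000: f = 0.189297, f' = 0.583853 → w_1 = 2.000000 - (0.189297)/(0.583853) = 1.675779
w_1 = 1.675779: f = -0.049727, f' = 0.895210 → w_2 = 1.675779 - (-0.049727)/(0.895210) = 1.731326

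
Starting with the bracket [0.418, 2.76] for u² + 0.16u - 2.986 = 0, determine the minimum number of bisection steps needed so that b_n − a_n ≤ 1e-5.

Initial width b − a = 2.76 − 0.418 = 2.342000.
After n steps the width is (b−a)/2^n; need (b−a)/2^n ≤ 1e-5.
So n ≥ log₂(2.342000/1e-5) = log₂(234200.0000) ≈ 17.8374.
Hence n = 18.

18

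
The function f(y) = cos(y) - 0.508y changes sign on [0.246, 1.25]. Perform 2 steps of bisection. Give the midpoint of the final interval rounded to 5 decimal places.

f(0.246000) = 0.844926, f(1.250000) = -0.319678 (opposite signs)
step 1: m = 0.748000, f(m) = 0.353067 > 0 → root in [0.748000, 1.250000]
step 2: m = 0.999000, f(m) = 0.033652 > 0 → root in [0.999000, 1.250000]
Midpoint of [0.999000, 1.250000] = 1.124500

1.12450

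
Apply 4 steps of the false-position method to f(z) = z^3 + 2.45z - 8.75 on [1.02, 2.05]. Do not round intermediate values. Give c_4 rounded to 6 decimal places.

1.669597

f(1.020000) = -5.189792, f(2.050000) = 4.887625
step 1: c = 1.550442, f(c) = -1.224355 < 0 → new bracket [1.550442, 2.050000]
step 2: c = 1.650514, f(c) = -0.209919 < 0 → new bracket [1.650514, 2.050000]
step 3: c = 1.666965, f(c) = -0.033822 < 0 → new bracket [1.666965, 2.050000]
step 4: c = 1.669597, f(c) = -0.005394 < 0 → new bracket [1.669597, 2.050000]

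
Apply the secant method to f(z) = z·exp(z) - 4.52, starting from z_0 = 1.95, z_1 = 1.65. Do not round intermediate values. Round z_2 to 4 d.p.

f(z_0) = 9.185941, f(z_1) = 4.071517
z_2 = 1.650000 - (4.071517)·(1.650000 - 1.950000)/(4.071517 - (9.185941)) = 1.411174; f(z_2) = 1.266900

1.4112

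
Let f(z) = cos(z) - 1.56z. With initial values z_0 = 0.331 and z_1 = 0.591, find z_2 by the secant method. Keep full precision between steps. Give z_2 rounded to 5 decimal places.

0.54529

f(z_0) = 0.429358, f(z_1) = -0.091576
z_2 = 0.591000 - (-0.091576)·(0.591000 - 0.331000)/(-0.091576 - (0.429358)) = 0.545294; f(z_2) = 0.004316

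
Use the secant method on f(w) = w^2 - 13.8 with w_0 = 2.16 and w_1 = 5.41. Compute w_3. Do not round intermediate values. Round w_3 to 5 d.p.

3.64759

Secant update: w_(k+1) = w_k − f(w_k)·(w_k − w_(k-1))/(f(w_k) − f(w_(k-1))).
f(w_0) = -9.134400, f(w_1) = 15.468100
w_2 = 5.410000 - (15.468100)·(5.410000 - 2.160000)/(15.468100 - (-9.134400)) = 3.366658; f(w_2) = -2.465615
w_3 = 3.366658 - (-2.465615)·(3.366658 - 5.410000)/(-2.465615 - (15.468100)) = 3.647587; f(w_3) = -0.495112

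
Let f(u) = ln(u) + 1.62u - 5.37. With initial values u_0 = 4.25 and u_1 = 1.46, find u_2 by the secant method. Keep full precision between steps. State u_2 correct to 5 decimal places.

f(u_0) = 2.961919, f(u_1) = -2.626364
u_2 = 1.460000 - (-2.626364)·(1.460000 - 4.250000)/(-2.626364 - (2.961919)) = 2.771235; f(u_2) = 0.138695

2.77124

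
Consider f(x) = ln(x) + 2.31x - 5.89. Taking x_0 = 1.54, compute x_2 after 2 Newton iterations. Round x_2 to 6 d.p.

2.207048

f'(x) = 1/x + 2.31
x_0 = 1.540000: f = -1.900818, f' = 2.959351 → x_1 = 1.540000 - (-1.900818)/(2.959351) = 2.182309
x_1 = 2.182309: f = -0.068483, f' = 2.768230 → x_2 = 2.182309 - (-0.068483)/(2.768230) = 2.207048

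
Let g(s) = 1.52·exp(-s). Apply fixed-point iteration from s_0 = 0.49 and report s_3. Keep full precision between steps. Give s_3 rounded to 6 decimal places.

0.835022

s_1 = g(0.490000) = 0.931192
s_2 = g(0.931192) = 0.599007
s_3 = g(0.599007) = 0.835022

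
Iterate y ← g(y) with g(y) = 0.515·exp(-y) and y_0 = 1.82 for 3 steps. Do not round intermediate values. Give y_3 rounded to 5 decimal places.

0.32066

y_1 = g(1.820000) = 0.083443
y_2 = g(0.083443) = 0.473771
y_3 = g(0.473771) = 0.320665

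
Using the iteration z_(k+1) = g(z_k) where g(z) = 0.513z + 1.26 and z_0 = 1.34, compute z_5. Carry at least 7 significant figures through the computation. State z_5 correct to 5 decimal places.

z_1 = g(1.340000) = 1.947420
z_2 = g(1.947420) = 2.259026
z_3 = g(2.259026) = 2.418881
z_4 = g(2.418881) = 2.500886
z_5 = g(2.500886) = 2.542954

2.54295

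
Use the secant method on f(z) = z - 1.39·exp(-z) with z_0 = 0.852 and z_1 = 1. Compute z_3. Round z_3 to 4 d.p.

0.6948

Secant update: z_(k+1) = z_k − f(z_k)·(z_k − z_(k-1))/(f(z_k) − f(z_(k-1))).
f(z_0) = 0.259080, f(z_1) = 0.488648
z_2 = 1.000000 - (0.488648)·(1.000000 - 0.852000)/(0.488648 - (0.259080)) = 0.684973; f(z_2) = -0.015731
z_3 = 0.684973 - (-0.015731)·(0.684973 - 1.000000)/(-0.015731 - (0.488648)) = 0.694799; f(z_3) = 0.000945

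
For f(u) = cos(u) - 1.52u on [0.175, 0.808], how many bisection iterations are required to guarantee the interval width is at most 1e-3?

10

Initial width b − a = 0.808 − 0.175 = 0.633000.
After n steps the width is (b−a)/2^n; need (b−a)/2^n ≤ 1e-3.
So n ≥ log₂(0.633000/1e-3) = log₂(633.0000) ≈ 9.3061.
Hence n = 10.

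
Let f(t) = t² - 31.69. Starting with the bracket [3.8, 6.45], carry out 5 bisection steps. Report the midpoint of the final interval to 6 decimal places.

5.663281

f(3.800000) = -17.250000, f(6.450000) = 9.912500 (opposite signs)
step 1: m = 5.125000, f(m) = -5.424375 < 0 → root in [5.125000, 6.450000]
step 2: m = 5.787500, f(m) = 1.805156 > 0 → root in [5.125000, 5.787500]
step 3: m = 5.456250, f(m) = -1.919336 < 0 → root in [5.456250, 5.787500]
step 4: m = 5.621875, f(m) = -0.084521 < 0 → root in [5.621875, 5.787500]
step 5: m = 5.704687, f(m) = 0.853459 > 0 → root in [5.621875, 5.704687]
Midpoint of [5.621875, 5.704687] = 5.663281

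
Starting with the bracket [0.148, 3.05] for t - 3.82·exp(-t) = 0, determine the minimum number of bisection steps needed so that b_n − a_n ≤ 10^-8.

Initial width b − a = 3.05 − 0.148 = 2.902000.
After n steps the width is (b−a)/2^n; need (b−a)/2^n ≤ 10^-8.
So n ≥ log₂(2.902000/10^-8) = log₂(290200000.0000) ≈ 28.1125.
Hence n = 29.

29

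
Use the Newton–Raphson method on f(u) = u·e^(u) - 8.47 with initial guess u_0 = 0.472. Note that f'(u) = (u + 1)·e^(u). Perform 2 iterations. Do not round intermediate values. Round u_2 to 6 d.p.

Newton update: u ← u − f(u)/f'(u).
u_0 = 0.472000: f = -7.713291, f' = 2.359907 → u_1 = 0.472000 - (-7.713291)/(2.359907) = 3.740473
u_1 = 3.740473: f = 149.070895, f' = 199.658802 → u_2 = 3.740473 - (149.070895)/(199.658802) = 2.993845

2.993845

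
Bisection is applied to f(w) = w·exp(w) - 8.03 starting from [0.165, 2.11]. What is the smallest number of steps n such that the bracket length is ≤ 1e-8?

Initial width b − a = 2.11 − 0.165 = 1.945000.
After n steps the width is (b−a)/2^n; need (b−a)/2^n ≤ 1e-8.
So n ≥ log₂(1.945000/1e-8) = log₂(194500000.0000) ≈ 27.5352.
Hence n = 28.

28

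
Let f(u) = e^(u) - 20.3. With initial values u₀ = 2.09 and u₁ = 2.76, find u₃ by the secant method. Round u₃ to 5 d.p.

2.99278

Secant update: u_(k+1) = u_k − f(u_k)·(u_k − u_(k-1))/(f(u_k) − f(u_(k-1))).
f(u_0) = -12.215085, f(u_1) = -4.500157
u_2 = 2.760000 - (-4.500157)·(2.760000 - 2.090000)/(-4.500157 - (-12.215085)) = 3.150814; f(u_2) = 3.055078
u_3 = 3.150814 - (3.055078)·(3.150814 - 2.760000)/(3.055078 - (-4.500157)) = 2.992782; f(u_3) = -0.358909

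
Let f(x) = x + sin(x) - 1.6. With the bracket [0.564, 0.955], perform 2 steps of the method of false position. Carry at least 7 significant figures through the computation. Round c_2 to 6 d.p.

f(0.564000) = -0.501429, f(0.955000) = 0.171314
step 1: c = 0.855432, f(c) = 0.010286 > 0 → new bracket [0.564000, 0.855432]
step 2: c = 0.849574, f(c) = 0.000573 > 0 → new bracket [0.564000, 0.849574]

0.849574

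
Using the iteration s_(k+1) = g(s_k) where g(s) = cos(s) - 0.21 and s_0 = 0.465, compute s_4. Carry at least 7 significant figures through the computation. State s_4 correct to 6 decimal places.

s_1 = g(0.465000) = 0.683822
s_2 = g(0.683822) = 0.565164
s_3 = g(0.565164) = 0.634501
s_4 = g(0.634501) = 0.595368

0.595368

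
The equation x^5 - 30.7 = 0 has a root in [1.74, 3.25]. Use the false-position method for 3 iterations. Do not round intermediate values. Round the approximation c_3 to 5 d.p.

1.88930

f(1.740000) = -14.750531, f(3.250000) = 331.890820
step 1: c = 1.804255, f(c) = -11.579946 < 0 → new bracket [1.804255, 3.250000]
step 2: c = 1.852997, f(c) = -8.853906 < 0 → new bracket [1.852997, 3.250000]
step 3: c = 1.889297, f(c) = -6.628617 < 0 → new bracket [1.889297, 3.250000]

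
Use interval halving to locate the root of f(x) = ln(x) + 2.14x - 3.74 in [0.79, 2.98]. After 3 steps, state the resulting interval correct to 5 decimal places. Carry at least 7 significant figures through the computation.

[1.33750, 1.61125]

f(0.790000) = -2.285122, f(2.980000) = 3.729123 (opposite signs)
step 1: m = 1.885000, f(m) = 0.927828 > 0 → root in [0.790000, 1.885000]
step 2: m = 1.337500, f(m) = -0.586948 < 0 → root in [1.337500, 1.885000]
step 3: m = 1.611250, f(m) = 0.185085 > 0 → root in [1.337500, 1.611250]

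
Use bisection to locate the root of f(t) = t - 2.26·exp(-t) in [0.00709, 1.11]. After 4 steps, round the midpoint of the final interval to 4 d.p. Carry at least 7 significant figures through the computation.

0.9377

f(0.007090) = -2.236943, f(1.110000) = 0.365197 (opposite signs)
step 1: m = 0.558545, f(m) = -0.734267 < 0 → root in [0.558545, 1.110000]
step 2: m = 0.834273, f(m) = -0.146997 < 0 → root in [0.834273, 1.110000]
step 3: m = 0.972136, f(m) = 0.117237 > 0 → root in [0.834273, 0.972136]
step 4: m = 0.903204, f(m) = -0.012703 < 0 → root in [0.903204, 0.972136]
Midpoint of [0.903204, 0.972136] = 0.937670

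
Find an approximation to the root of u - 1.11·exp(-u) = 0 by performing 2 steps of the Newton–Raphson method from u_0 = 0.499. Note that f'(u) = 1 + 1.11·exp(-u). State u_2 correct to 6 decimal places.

u_0 = 0.499000: f = -0.174923, f' = 1.673923 → u_1 = 0.499000 - (-0.174923)/(1.673923) = 0.603499
u_1 = 0.603499: f = -0.003555, f' = 1.607053 → u_2 = 0.603499 - (-0.003555)/(1.607053) = 0.605711

0.605711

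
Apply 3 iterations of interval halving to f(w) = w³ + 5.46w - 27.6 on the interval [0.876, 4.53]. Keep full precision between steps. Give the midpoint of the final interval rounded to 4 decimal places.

f(0.876000) = -22.144819, f(4.530000) = 90.093477 (opposite signs)
step 1: m = 2.703000, f(m) = 6.907063 > 0 → root in [0.876000, 2.703000]
step 2: m = 1.789500, f(m) = -12.098796 < 0 → root in [1.789500, 2.703000]
step 3: m = 2.246250, f(m) = -4.001708 < 0 → root in [2.246250, 2.703000]
Midpoint of [2.246250, 2.703000] = 2.474625

2.4746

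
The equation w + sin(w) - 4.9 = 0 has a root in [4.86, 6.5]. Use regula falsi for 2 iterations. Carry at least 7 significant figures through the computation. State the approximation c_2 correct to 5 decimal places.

f(4.860000) = -1.029125, f(6.500000) = 1.815120
step 1: c = 5.453397, f(c) = -0.184392 < 0 → new bracket [5.453397, 6.500000]
step 2: c = 5.549913, f(c) = -0.019392 < 0 → new bracket [5.549913, 6.500000]

5.54991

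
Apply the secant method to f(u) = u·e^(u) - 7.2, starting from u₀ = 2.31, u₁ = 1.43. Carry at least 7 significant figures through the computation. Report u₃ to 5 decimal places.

1.54537

f(u_0) = 16.071921, f(u_1) = -1.224460
u_2 = 1.430000 - (-1.224460)·(1.430000 - 2.310000)/(-1.224460 - (16.071921)) = 1.492298; f(u_2) = -0.563301
u_3 = 1.492298 - (-0.563301)·(1.492298 - 1.430000)/(-0.563301 - (-1.224460)) = 1.545375; f(u_3) = 0.047388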